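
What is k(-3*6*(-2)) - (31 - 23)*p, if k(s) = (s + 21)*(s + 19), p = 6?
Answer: 3087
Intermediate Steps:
k(s) = (19 + s)*(21 + s) (k(s) = (21 + s)*(19 + s) = (19 + s)*(21 + s))
k(-3*6*(-2)) - (31 - 23)*p = (399 + (-3*6*(-2))² + 40*(-3*6*(-2))) - (31 - 23)*6 = (399 + (-18*(-2))² + 40*(-18*(-2))) - 8*6 = (399 + 36² + 40*36) - 1*48 = (399 + 1296 + 1440) - 48 = 3135 - 48 = 3087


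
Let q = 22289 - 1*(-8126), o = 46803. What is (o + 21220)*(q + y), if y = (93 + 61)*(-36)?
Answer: 1691800033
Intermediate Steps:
q = 30415 (q = 22289 + 8126 = 30415)
y = -5544 (y = 154*(-36) = -5544)
(o + 21220)*(q + y) = (46803 + 21220)*(30415 - 5544) = 68023*24871 = 1691800033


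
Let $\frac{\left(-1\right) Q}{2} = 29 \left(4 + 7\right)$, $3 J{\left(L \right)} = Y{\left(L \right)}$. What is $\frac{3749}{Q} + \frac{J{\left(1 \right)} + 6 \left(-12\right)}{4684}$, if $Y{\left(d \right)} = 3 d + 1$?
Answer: $- \frac{13204051}{2241294} \approx -5.8913$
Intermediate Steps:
$Y{\left(d \right)} = 1 + 3 d$
$J{\left(L \right)} = \frac{1}{3} + L$ ($J{\left(L \right)} = \frac{1 + 3 L}{3} = \frac{1}{3} + L$)
$Q = -638$ ($Q = - 2 \cdot 29 \left(4 + 7\right) = - 2 \cdot 29 \cdot 11 = \left(-2\right) 319 = -638$)
$\frac{3749}{Q} + \frac{J{\left(1 \right)} + 6 \left(-12\right)}{4684} = \frac{3749}{-638} + \frac{\left(\frac{1}{3} + 1\right) + 6 \left(-12\right)}{4684} = 3749 \left(- \frac{1}{638}\right) + \left(\frac{4}{3} - 72\right) \frac{1}{4684} = - \frac{3749}{638} - \frac{53}{3513} = - \frac{13204051}{2241294}$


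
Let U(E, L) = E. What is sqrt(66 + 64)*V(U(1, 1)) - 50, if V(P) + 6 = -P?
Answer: -50 - 7*sqrt(130) ≈ -129.81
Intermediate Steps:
V(P) = -6 - P
sqrt(66 + 64)*V(U(1, 1)) - 50 = sqrt(66 + 64)*(-6 - 1*1) - 50 = sqrt(130)*(-6 - 1) - 50 = sqrt(130)*(-7) - 50 = -7*sqrt(130) - 50 = -50 - 7*sqrt(130)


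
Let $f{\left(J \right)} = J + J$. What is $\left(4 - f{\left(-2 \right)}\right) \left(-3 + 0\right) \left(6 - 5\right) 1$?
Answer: $-24$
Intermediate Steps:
$f{\left(J \right)} = 2 J$
$\left(4 - f{\left(-2 \right)}\right) \left(-3 + 0\right) \left(6 - 5\right) 1 = \left(4 - 2 \left(-2\right)\right) \left(-3 + 0\right) \left(6 - 5\right) 1 = \left(4 - -4\right) \left(\left(-3\right) 1\right) 1 = \left(4 + 4\right) \left(-3\right) 1 = 8 \left(-3\right) 1 = \left(-24\right) 1 = -24$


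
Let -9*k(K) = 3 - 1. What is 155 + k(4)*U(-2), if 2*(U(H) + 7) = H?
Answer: 1411/9 ≈ 156.78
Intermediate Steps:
k(K) = -2/9 (k(K) = -(3 - 1)/9 = -⅑*2 = -2/9)
U(H) = -7 + H/2
155 + k(4)*U(-2) = 155 - 2*(-7 + (½)*(-2))/9 = 155 - 2*(-7 - 1)/9 = 155 - 2/9*(-8) = 155 + 16/9 = 1411/9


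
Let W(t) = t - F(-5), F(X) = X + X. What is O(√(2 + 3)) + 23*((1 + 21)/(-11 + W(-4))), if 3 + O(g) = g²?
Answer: -496/5 ≈ -99.200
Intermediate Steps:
F(X) = 2*X
W(t) = 10 + t (W(t) = t - 2*(-5) = t - 1*(-10) = t + 10 = 10 + t)
O(g) = -3 + g²
O(√(2 + 3)) + 23*((1 + 21)/(-11 + W(-4))) = (-3 + (√(2 + 3))²) + 23*((1 + 21)/(-11 + (10 - 4))) = (-3 + (√5)²) + 23*(22/(-11 + 6)) = (-3 + 5) + 23*(22/(-5)) = 2 + 23*(22*(-⅕)) = 2 + 23*(-22/5) = 2 - 506/5 = -496/5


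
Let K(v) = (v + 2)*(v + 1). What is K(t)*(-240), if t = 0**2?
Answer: -480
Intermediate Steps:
t = 0
K(v) = (1 + v)*(2 + v) (K(v) = (2 + v)*(1 + v) = (1 + v)*(2 + v))
K(t)*(-240) = (2 + 0**2 + 3*0)*(-240) = (2 + 0 + 0)*(-240) = 2*(-240) = -480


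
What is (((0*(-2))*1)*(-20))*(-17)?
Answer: 0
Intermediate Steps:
(((0*(-2))*1)*(-20))*(-17) = ((0*1)*(-20))*(-17) = (0*(-20))*(-17) = 0*(-17) = 0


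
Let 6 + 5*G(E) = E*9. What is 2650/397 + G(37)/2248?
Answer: 29915819/4462280 ≈ 6.7042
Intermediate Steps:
G(E) = -6/5 + 9*E/5 (G(E) = -6/5 + (E*9)/5 = -6/5 + (9*E)/5 = -6/5 + 9*E/5)
2650/397 + G(37)/2248 = 2650/397 + (-6/5 + (9/5)*37)/2248 = 2650*(1/397) + (-6/5 + 333/5)*(1/2248) = 2650/397 + (327/5)*(1/2248) = 2650/397 + 327/11240 = 29915819/4462280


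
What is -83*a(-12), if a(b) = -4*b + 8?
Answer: -4648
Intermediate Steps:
a(b) = 8 - 4*b
-83*a(-12) = -83*(8 - 4*(-12)) = -83*(8 + 48) = -83*56 = -4648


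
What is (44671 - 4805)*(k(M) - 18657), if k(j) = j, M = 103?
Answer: -739673764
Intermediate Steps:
(44671 - 4805)*(k(M) - 18657) = (44671 - 4805)*(103 - 18657) = 39866*(-18554) = -739673764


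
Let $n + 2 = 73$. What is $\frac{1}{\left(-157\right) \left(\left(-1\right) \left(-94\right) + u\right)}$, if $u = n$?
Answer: $- \frac{1}{25905} \approx -3.8603 \cdot 10^{-5}$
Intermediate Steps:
$n = 71$ ($n = -2 + 73 = 71$)
$u = 71$
$\frac{1}{\left(-157\right) \left(\left(-1\right) \left(-94\right) + u\right)} = \frac{1}{\left(-157\right) \left(\left(-1\right) \left(-94\right) + 71\right)} = \frac{1}{\left(-157\right) \left(94 + 71\right)} = \frac{1}{\left(-157\right) 165} = \frac{1}{-25905} = - \frac{1}{25905}$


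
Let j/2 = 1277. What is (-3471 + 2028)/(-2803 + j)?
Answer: 481/83 ≈ 5.7952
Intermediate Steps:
j = 2554 (j = 2*1277 = 2554)
(-3471 + 2028)/(-2803 + j) = (-3471 + 2028)/(-2803 + 2554) = -1443/(-249) = -1443*(-1/249) = 481/83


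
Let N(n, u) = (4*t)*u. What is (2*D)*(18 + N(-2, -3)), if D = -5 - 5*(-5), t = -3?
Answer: 2160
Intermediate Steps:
N(n, u) = -12*u (N(n, u) = (4*(-3))*u = -12*u)
D = 20 (D = -5 + 25 = 20)
(2*D)*(18 + N(-2, -3)) = (2*20)*(18 - 12*(-3)) = 40*(18 + 36) = 40*54 = 2160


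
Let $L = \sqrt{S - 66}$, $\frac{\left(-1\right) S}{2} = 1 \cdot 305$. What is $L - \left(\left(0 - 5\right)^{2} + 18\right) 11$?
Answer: $-473 + 26 i \approx -473.0 + 26.0 i$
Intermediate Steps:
$S = -610$ ($S = - 2 \cdot 1 \cdot 305 = \left(-2\right) 305 = -610$)
$L = 26 i$ ($L = \sqrt{-610 - 66} = \sqrt{-676} = 26 i \approx 26.0 i$)
$L - \left(\left(0 - 5\right)^{2} + 18\right) 11 = 26 i - \left(\left(0 - 5\right)^{2} + 18\right) 11 = 26 i - \left(\left(-5\right)^{2} + 18\right) 11 = 26 i - \left(25 + 18\right) 11 = 26 i - 43 \cdot 11 = 26 i - 473 = -473 + 26 i$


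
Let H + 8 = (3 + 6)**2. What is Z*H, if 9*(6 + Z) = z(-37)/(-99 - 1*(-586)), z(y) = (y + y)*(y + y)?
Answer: -1520006/4383 ≈ -346.80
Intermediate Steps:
H = 73 (H = -8 + (3 + 6)**2 = -8 + 9**2 = -8 + 81 = 73)
z(y) = 4*y**2 (z(y) = (2*y)*(2*y) = 4*y**2)
Z = -20822/4383 (Z = -6 + ((4*(-37)**2)/(-99 - 1*(-586)))/9 = -6 + ((4*1369)/(-99 + 586))/9 = -6 + (5476/487)/9 = -6 + (5476*(1/487))/9 = -6 + (1/9)*(5476/487) = -6 + 5476/4383 = -20822/4383 ≈ -4.7506)
Z*H = -20822/4383*73 = -1520006/4383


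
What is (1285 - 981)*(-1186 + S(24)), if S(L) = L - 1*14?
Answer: -357504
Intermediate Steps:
S(L) = -14 + L (S(L) = L - 14 = -14 + L)
(1285 - 981)*(-1186 + S(24)) = (1285 - 981)*(-1186 + (-14 + 24)) = 304*(-1186 + 10) = 304*(-1176) = -357504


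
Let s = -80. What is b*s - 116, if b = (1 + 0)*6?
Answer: -596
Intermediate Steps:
b = 6 (b = 1*6 = 6)
b*s - 116 = 6*(-80) - 116 = -480 - 116 = -596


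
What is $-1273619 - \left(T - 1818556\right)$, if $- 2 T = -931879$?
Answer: $\frac{157995}{2} \approx 78998.0$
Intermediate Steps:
$T = \frac{931879}{2}$ ($T = \left(- \frac{1}{2}\right) \left(-931879\right) = \frac{931879}{2} \approx 4.6594 \cdot 10^{5}$)
$-1273619 - \left(T - 1818556\right) = -1273619 - \left(\frac{931879}{2} - 1818556\right) = -1273619 - - \frac{2705233}{2} = -1273619 + \frac{2705233}{2} = \frac{157995}{2}$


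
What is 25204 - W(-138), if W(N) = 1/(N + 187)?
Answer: 1234995/49 ≈ 25204.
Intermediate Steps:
W(N) = 1/(187 + N)
25204 - W(-138) = 25204 - 1/(187 - 138) = 25204 - 1/49 = 1234995/49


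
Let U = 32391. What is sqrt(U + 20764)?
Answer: sqrt(53155) ≈ 230.55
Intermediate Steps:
sqrt(U + 20764) = sqrt(32391 + 20764) = sqrt(53155)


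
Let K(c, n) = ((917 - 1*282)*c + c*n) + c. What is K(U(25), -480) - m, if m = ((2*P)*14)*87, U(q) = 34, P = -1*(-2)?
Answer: 432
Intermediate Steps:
P = 2
K(c, n) = 636*c + c*n (K(c, n) = ((917 - 282)*c + c*n) + c = (635*c + c*n) + c = 636*c + c*n)
m = 4872 (m = ((2*2)*14)*87 = (4*14)*87 = 56*87 = 4872)
K(U(25), -480) - m = 34*(636 - 480) - 1*4872 = 34*156 - 4872 = 5304 - 4872 = 432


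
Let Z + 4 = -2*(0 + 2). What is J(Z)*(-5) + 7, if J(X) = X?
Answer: 47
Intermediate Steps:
Z = -8 (Z = -4 - 2*(0 + 2) = -4 - 2*2 = -4 - 4 = -8)
J(Z)*(-5) + 7 = -8*(-5) + 7 = 40 + 7 = 47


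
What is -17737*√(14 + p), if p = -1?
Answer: -17737*√13 ≈ -63952.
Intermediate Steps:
-17737*√(14 + p) = -17737*√(14 - 1) = -17737*√13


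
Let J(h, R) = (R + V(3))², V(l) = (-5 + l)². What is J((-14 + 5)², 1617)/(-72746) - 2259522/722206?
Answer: -1031034641729/26268798838 ≈ -39.249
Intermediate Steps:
J(h, R) = (4 + R)² (J(h, R) = (R + (-5 + 3)²)² = (R + (-2)²)² = (R + 4)² = (4 + R)²)
J((-14 + 5)², 1617)/(-72746) - 2259522/722206 = (4 + 1617)²/(-72746) - 2259522/722206 = 1621²*(-1/72746) - 2259522*1/722206 = 2627641*(-1/72746) - 1129761/361103 = -2627641/72746 - 1129761/361103 = -1031034641729/26268798838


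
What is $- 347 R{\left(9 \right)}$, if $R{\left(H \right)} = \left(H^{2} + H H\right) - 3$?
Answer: $-55173$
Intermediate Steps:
$R{\left(H \right)} = -3 + 2 H^{2}$ ($R{\left(H \right)} = \left(H^{2} + H^{2}\right) - 3 = 2 H^{2} - 3 = -3 + 2 H^{2}$)
$- 347 R{\left(9 \right)} = - 347 \left(-3 + 2 \cdot 9^{2}\right) = - 347 \left(-3 + 2 \cdot 81\right) = - 347 \left(-3 + 162\right) = \left(-347\right) 159 = -55173$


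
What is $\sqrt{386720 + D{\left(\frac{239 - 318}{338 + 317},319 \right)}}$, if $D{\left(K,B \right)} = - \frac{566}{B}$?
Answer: $\frac{\sqrt{39352833366}}{319} \approx 621.87$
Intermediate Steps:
$\sqrt{386720 + D{\left(\frac{239 - 318}{338 + 317},319 \right)}} = \sqrt{386720 - \frac{566}{319}} = \sqrt{\frac{123363114}{319}} = \frac{\sqrt{39352833366}}{319}$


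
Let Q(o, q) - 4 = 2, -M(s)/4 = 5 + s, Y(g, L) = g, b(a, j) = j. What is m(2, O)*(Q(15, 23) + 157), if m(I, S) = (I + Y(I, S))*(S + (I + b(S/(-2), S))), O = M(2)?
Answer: -35208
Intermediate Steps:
M(s) = -20 - 4*s (M(s) = -4*(5 + s) = -20 - 4*s)
Q(o, q) = 6 (Q(o, q) = 4 + 2 = 6)
O = -28 (O = -20 - 4*2 = -20 - 8 = -28)
m(I, S) = 2*I*(I + 2*S) (m(I, S) = (I + I)*(S + (I + S)) = (2*I)*(I + 2*S) = 2*I*(I + 2*S))
m(2, O)*(Q(15, 23) + 157) = (2*2*(2 + 2*(-28)))*(6 + 157) = (2*2*(2 - 56))*163 = (2*2*(-54))*163 = -216*163 = -35208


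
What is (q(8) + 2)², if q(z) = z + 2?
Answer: 144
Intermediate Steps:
q(z) = 2 + z
(q(8) + 2)² = ((2 + 8) + 2)² = (10 + 2)² = 12² = 144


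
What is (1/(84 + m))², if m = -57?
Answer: 1/729 ≈ 0.0013717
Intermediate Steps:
(1/(84 + m))² = (1/(84 - 57))² = (1/27)² = 1/729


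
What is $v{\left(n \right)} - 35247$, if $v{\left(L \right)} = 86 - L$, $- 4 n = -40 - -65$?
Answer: $- \frac{140619}{4} \approx -35155.0$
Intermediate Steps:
$n = - \frac{25}{4}$ ($n = - \frac{-40 - -65}{4} = - \frac{-40 + 65}{4} = \left(- \frac{1}{4}\right) 25 = - \frac{25}{4} \approx -6.25$)
$v{\left(n \right)} - 35247 = \left(86 - - \frac{25}{4}\right) - 35247 = \left(86 + \frac{25}{4}\right) - 35247 = \frac{369}{4} - 35247 = - \frac{140619}{4}$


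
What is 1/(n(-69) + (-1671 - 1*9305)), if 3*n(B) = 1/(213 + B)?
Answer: -432/4741631 ≈ -9.1108e-5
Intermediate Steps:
n(B) = 1/(3*(213 + B))
1/(n(-69) + (-1671 - 1*9305)) = 1/(1/(3*(213 - 69)) + (-1671 - 1*9305)) = 1/((⅓)/144 + (-1671 - 9305)) = 1/((⅓)*(1/144) - 10976) = 1/(1/432 - 10976) = 1/(-4741631/432) = -432/4741631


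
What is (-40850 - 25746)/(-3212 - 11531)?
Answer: 66596/14743 ≈ 4.5171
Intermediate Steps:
(-40850 - 25746)/(-3212 - 11531) = -66596/(-14743) = -66596*(-1/14743) = 66596/14743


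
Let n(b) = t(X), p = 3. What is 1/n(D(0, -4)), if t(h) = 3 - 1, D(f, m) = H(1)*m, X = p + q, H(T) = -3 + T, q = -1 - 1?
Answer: ½ ≈ 0.50000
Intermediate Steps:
q = -2
X = 1 (X = 3 - 2 = 1)
D(f, m) = -2*m (D(f, m) = (-3 + 1)*m = -2*m)
t(h) = 2
n(b) = 2
1/n(D(0, -4)) = 1/2 = ½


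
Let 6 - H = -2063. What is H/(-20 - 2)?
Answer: -2069/22 ≈ -94.045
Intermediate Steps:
H = 2069 (H = 6 - 1*(-2063) = 6 + 2063 = 2069)
H/(-20 - 2) = 2069/(-20 - 2) = 2069/(-22) = 2069*(-1/22) = -2069/22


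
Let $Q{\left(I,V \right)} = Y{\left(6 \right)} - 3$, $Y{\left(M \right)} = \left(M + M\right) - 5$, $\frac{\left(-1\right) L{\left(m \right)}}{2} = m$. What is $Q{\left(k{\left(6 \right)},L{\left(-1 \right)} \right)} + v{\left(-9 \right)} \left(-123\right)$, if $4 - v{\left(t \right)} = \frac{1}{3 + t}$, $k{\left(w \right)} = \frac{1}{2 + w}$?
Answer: $- \frac{1017}{2} \approx -508.5$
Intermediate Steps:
$L{\left(m \right)} = - 2 m$
$Y{\left(M \right)} = -5 + 2 M$ ($Y{\left(M \right)} = 2 M - 5 = -5 + 2 M$)
$Q{\left(I,V \right)} = 4$ ($Q{\left(I,V \right)} = \left(-5 + 2 \cdot 6\right) - 3 = \left(-5 + 12\right) - 3 = 7 - 3 = 4$)
$v{\left(t \right)} = 4 - \frac{1}{3 + t}$
$Q{\left(k{\left(6 \right)},L{\left(-1 \right)} \right)} + v{\left(-9 \right)} \left(-123\right) = 4 + \frac{11 + 4 \left(-9\right)}{3 - 9} \left(-123\right) = 4 + \frac{11 - 36}{-6} \left(-123\right) = 4 + \left(- \frac{1}{6}\right) \left(-25\right) \left(-123\right) = 4 + \frac{25}{6} \left(-123\right) = 4 - \frac{1025}{2} = - \frac{1017}{2}$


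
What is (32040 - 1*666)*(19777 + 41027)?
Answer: 1907664696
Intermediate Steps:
(32040 - 1*666)*(19777 + 41027) = (32040 - 666)*60804 = 31374*60804 = 1907664696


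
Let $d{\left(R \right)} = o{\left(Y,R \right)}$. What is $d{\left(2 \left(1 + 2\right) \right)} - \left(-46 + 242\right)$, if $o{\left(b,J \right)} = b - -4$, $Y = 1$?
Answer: $-191$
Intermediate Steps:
$o{\left(b,J \right)} = 4 + b$ ($o{\left(b,J \right)} = b + 4 = 4 + b$)
$d{\left(R \right)} = 5$ ($d{\left(R \right)} = 4 + 1 = 5$)
$d{\left(2 \left(1 + 2\right) \right)} - \left(-46 + 242\right) = 5 - \left(-46 + 242\right) = 5 - 196 = -191$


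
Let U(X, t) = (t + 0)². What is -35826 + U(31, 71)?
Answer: -30785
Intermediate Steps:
U(X, t) = t²
-35826 + U(31, 71) = -35826 + 71² = -35826 + 5041 = -30785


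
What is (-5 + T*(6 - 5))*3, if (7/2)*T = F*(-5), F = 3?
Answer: -195/7 ≈ -27.857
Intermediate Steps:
T = -30/7 (T = 2*(3*(-5))/7 = (2/7)*(-15) = -30/7 ≈ -4.2857)
(-5 + T*(6 - 5))*3 = (-5 - 30*(6 - 5)/7)*3 = (-5 - 30/7*1)*3 = (-5 - 30/7)*3 = -65/7*3 = -195/7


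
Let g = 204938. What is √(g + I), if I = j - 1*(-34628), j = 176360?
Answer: 3*√46214 ≈ 644.92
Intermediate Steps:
I = 210988 (I = 176360 - 1*(-34628) = 176360 + 34628 = 210988)
√(g + I) = √(204938 + 210988) = √415926 = 3*√46214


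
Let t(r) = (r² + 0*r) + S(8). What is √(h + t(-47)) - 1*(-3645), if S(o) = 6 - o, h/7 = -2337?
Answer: 3645 + 2*I*√3538 ≈ 3645.0 + 118.96*I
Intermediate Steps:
h = -16359 (h = 7*(-2337) = -16359)
t(r) = -2 + r² (t(r) = (r² + 0*r) + (6 - 1*8) = (r² + 0) + (6 - 8) = r² - 2 = -2 + r²)
√(h + t(-47)) - 1*(-3645) = √(-16359 + (-2 + (-47)²)) - 1*(-3645) = √(-16359 + (-2 + 2209)) + 3645 = √(-16359 + 2207) + 3645 = √(-14152) + 3645 = 2*I*√3538 + 3645 = 3645 + 2*I*√3538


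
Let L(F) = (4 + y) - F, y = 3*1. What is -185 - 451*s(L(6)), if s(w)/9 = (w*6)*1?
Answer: -24539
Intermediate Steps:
y = 3
L(F) = 7 - F (L(F) = (4 + 3) - F = 7 - F)
s(w) = 54*w (s(w) = 9*((w*6)*1) = 9*((6*w)*1) = 9*(6*w) = 54*w)
-185 - 451*s(L(6)) = -185 - 24354*(7 - 1*6) = -185 - 24354*(7 - 6) = -185 - 24354 = -24539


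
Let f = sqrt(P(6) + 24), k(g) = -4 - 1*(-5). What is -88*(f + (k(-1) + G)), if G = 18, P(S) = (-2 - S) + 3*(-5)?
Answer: -1760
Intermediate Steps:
P(S) = -17 - S (P(S) = (-2 - S) - 15 = -17 - S)
k(g) = 1 (k(g) = -4 + 5 = 1)
f = 1 (f = sqrt((-17 - 1*6) + 24) = sqrt((-17 - 6) + 24) = sqrt(-23 + 24) = sqrt(1) = 1)
-88*(f + (k(-1) + G)) = -88*(1 + (1 + 18)) = -88*(1 + 19) = -88*20 = -1760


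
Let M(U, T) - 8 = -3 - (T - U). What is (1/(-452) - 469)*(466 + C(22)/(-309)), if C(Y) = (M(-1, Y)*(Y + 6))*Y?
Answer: -5479279683/23278 ≈ -2.3538e+5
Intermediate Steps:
M(U, T) = 5 + U - T (M(U, T) = 8 + (-3 - (T - U)) = 8 + (-3 + (U - T)) = 8 + (-3 + U - T) = 5 + U - T)
C(Y) = Y*(4 - Y)*(6 + Y) (C(Y) = ((5 - 1 - Y)*(Y + 6))*Y = ((4 - Y)*(6 + Y))*Y = Y*(4 - Y)*(6 + Y))
(1/(-452) - 469)*(466 + C(22)/(-309)) = (1/(-452) - 469)*(466 - 1*22*(-4 + 22)*(6 + 22)/(-309)) = (-1/452 - 469)*(466 - 1*22*18*28*(-1/309)) = -211989*(466 - 11088*(-1/309))/452 = -211989*(466 + 3696/103)/452 = -211989/452*51694/103 = -5479279683/23278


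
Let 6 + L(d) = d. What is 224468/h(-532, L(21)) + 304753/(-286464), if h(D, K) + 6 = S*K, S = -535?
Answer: -7416608055/255621376 ≈ -29.014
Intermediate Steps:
L(d) = -6 + d
h(D, K) = -6 - 535*K
224468/h(-532, L(21)) + 304753/(-286464) = 224468/(-6 - 535*(-6 + 21)) + 304753/(-286464) = 224468/(-6 - 535*15) + 304753*(-1/286464) = 224468/(-6 - 8025) - 304753/286464 = 224468/(-8031) - 304753/286464 = 224468*(-1/8031) - 304753/286464 = -224468/8031 - 304753/286464 = -7416608055/255621376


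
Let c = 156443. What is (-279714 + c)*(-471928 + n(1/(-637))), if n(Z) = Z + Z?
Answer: 37057498489398/637 ≈ 5.8175e+10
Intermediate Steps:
n(Z) = 2*Z
(-279714 + c)*(-471928 + n(1/(-637))) = (-279714 + 156443)*(-471928 + 2/(-637)) = -123271*(-471928 + 2*(-1/637)) = -123271*(-471928 - 2/637) = -123271*(-300618138/637) = 37057498489398/637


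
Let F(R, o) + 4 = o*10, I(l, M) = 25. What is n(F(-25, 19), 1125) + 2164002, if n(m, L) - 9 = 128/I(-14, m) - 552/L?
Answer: 811505861/375 ≈ 2.1640e+6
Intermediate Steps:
F(R, o) = -4 + 10*o (F(R, o) = -4 + o*10 = -4 + 10*o)
n(m, L) = 353/25 - 552/L (n(m, L) = 9 + (128/25 - 552/L) = 353/25 - 552/L)
n(F(-25, 19), 1125) + 2164002 = (353/25 - 552/1125) + 2164002 = (353/25 - 552*1/1125) + 2164002 = (353/25 - 184/375) + 2164002 = 5111/375 + 2164002 = 811505861/375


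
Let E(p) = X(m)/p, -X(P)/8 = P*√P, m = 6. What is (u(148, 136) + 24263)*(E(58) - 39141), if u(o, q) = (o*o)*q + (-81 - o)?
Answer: -117539561898 - 72071472*√6/29 ≈ -1.1755e+11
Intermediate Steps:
X(P) = -8*P^(3/2) (X(P) = -8*P*√P = -8*P^(3/2))
E(p) = -48*√6/p (E(p) = (-48*√6)/p = -48*√6/p)
u(o, q) = -81 - o + q*o² (u(o, q) = o²*q + (-81 - o) = q*o² + (-81 - o) = -81 - o + q*o²)
(u(148, 136) + 24263)*(E(58) - 39141) = ((-81 - 1*148 + 136*148²) + 24263)*(-48*√6/58 - 39141) = ((-81 - 148 + 136*21904) + 24263)*(-48*√6*1/58 - 39141) = ((-81 - 148 + 2978944) + 24263)*(-24*√6/29 - 39141) = (2978715 + 24263)*(-39141 - 24*√6/29) = 3002978*(-39141 - 24*√6/29) = -117539561898 - 72071472*√6/29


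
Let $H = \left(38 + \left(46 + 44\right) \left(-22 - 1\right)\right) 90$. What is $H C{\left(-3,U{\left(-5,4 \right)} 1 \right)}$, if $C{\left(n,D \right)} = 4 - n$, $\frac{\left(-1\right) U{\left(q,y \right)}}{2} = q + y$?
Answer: $-1280160$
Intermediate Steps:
$U{\left(q,y \right)} = - 2 q - 2 y$ ($U{\left(q,y \right)} = - 2 \left(q + y\right) = - 2 q - 2 y$)
$H = -182880$ ($H = \left(38 + 90 \left(-23\right)\right) 90 = \left(38 - 2070\right) 90 = \left(-2032\right) 90 = -182880$)
$H C{\left(-3,U{\left(-5,4 \right)} 1 \right)} = - 182880 \left(4 - -3\right) = - 182880 \left(4 + 3\right) = \left(-182880\right) 7 = -1280160$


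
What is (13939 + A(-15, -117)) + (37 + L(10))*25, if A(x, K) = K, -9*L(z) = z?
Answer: 132473/9 ≈ 14719.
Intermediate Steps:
L(z) = -z/9
(13939 + A(-15, -117)) + (37 + L(10))*25 = (13939 - 117) + (37 - ⅑*10)*25 = 13822 + (37 - 10/9)*25 = 13822 + (323/9)*25 = 13822 + 8075/9 = 132473/9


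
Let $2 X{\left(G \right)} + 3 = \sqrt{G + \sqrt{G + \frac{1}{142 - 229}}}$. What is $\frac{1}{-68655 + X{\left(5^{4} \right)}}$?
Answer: $- \frac{1}{\frac{137313}{2} - \frac{87^{\frac{3}{4}} \sqrt{\sqrt{54374} + 625 \sqrt{87}}}{174}} \approx -1.4568 \cdot 10^{-5}$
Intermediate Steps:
$X{\left(G \right)} = - \frac{3}{2} + \frac{\sqrt{G + \sqrt{- \frac{1}{87} + G}}}{2}$ ($X{\left(G \right)} = - \frac{3}{2} + \frac{\sqrt{G + \sqrt{G + \frac{1}{142 - 229}}}}{2} = - \frac{3}{2} + \frac{\sqrt{G + \sqrt{G + \frac{1}{-87}}}}{2} = - \frac{3}{2} + \frac{\sqrt{G + \sqrt{G - \frac{1}{87}}}}{2} = - \frac{3}{2} + \frac{\sqrt{G + \sqrt{- \frac{1}{87} + G}}}{2}$)
$\frac{1}{-68655 + X{\left(5^{4} \right)}} = \frac{1}{-68655 - \left(\frac{3}{2} - \frac{87^{\frac{3}{4}} \sqrt{\sqrt{-1 + 87 \cdot 5^{4}} + 5^{4} \sqrt{87}}}{174}\right)} = \frac{1}{-68655 - \left(\frac{3}{2} - \frac{87^{\frac{3}{4}} \sqrt{\sqrt{-1 + 87 \cdot 625} + 625 \sqrt{87}}}{174}\right)} = \frac{1}{-68655 - \left(\frac{3}{2} - \frac{87^{\frac{3}{4}} \sqrt{\sqrt{-1 + 54375} + 625 \sqrt{87}}}{174}\right)} = \frac{1}{-68655 - \left(\frac{3}{2} - \frac{87^{\frac{3}{4}} \sqrt{\sqrt{54374} + 625 \sqrt{87}}}{174}\right)} = \frac{1}{- \frac{137313}{2} + \frac{87^{\frac{3}{4}} \sqrt{\sqrt{54374} + 625 \sqrt{87}}}{174}}$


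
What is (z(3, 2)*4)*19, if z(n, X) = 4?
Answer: 304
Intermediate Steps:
(z(3, 2)*4)*19 = (4*4)*19 = 16*19 = 304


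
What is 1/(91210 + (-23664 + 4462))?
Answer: 1/72008 ≈ 1.3887e-5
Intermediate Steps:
1/(91210 + (-23664 + 4462)) = 1/(91210 - 19202) = 1/72008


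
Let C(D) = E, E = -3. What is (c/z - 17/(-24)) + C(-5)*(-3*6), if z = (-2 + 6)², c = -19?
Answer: 2569/48 ≈ 53.521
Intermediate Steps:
C(D) = -3
z = 16 (z = 4² = 16)
(c/z - 17/(-24)) + C(-5)*(-3*6) = (-19/16 - 17/(-24)) - (-9)*6 = (-19*1/16 - 17*(-1/24)) - 3*(-18) = (-19/16 + 17/24) + 54 = -23/48 + 54 = 2569/48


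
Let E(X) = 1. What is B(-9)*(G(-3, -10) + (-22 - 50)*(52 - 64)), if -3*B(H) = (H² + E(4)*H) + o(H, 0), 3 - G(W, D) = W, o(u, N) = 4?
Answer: -22040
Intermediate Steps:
G(W, D) = 3 - W
B(H) = -4/3 - H/3 - H²/3 (B(H) = -((H² + 1*H) + 4)/3 = -((H² + H) + 4)/3 = -((H + H²) + 4)/3 = -(4 + H + H²)/3 = -4/3 - H/3 - H²/3)
B(-9)*(G(-3, -10) + (-22 - 50)*(52 - 64)) = (-4/3 - ⅓*(-9) - ⅓*(-9)²)*((3 - 1*(-3)) + (-22 - 50)*(52 - 64)) = (-4/3 + 3 - ⅓*81)*((3 + 3) - 72*(-12)) = (-4/3 + 3 - 27)*(6 + 864) = -76/3*870 = -22040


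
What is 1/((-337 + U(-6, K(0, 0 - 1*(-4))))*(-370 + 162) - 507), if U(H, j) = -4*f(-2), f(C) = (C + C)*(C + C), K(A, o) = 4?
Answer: 1/82901 ≈ 1.2063e-5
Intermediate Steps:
f(C) = 4*C² (f(C) = (2*C)*(2*C) = 4*C²)
U(H, j) = -64 (U(H, j) = -16*(-2)² = -16*4 = -4*16 = -64)
1/((-337 + U(-6, K(0, 0 - 1*(-4))))*(-370 + 162) - 507) = 1/((-337 - 64)*(-370 + 162) - 507) = 1/(-401*(-208) - 507) = 1/(83408 - 507) = 1/82901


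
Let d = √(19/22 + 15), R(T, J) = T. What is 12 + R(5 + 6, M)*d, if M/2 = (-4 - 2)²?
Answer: 12 + √7678/2 ≈ 55.812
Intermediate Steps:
M = 72 (M = 2*(-4 - 2)² = 2*(-6)² = 2*36 = 72)
d = √7678/22 (d = √(19*(1/22) + 15) = √(19/22 + 15) = √(349/22) = √7678/22 ≈ 3.9829)
12 + R(5 + 6, M)*d = 12 + (5 + 6)*(√7678/22) = 12 + 11*(√7678/22) = 12 + √7678/2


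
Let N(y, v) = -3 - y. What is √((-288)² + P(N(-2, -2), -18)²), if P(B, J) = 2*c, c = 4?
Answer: 8*√1297 ≈ 288.11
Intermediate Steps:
P(B, J) = 8 (P(B, J) = 2*4 = 8)
√((-288)² + P(N(-2, -2), -18)²) = √((-288)² + 8²) = √(82944 + 64) = √83008 = 8*√1297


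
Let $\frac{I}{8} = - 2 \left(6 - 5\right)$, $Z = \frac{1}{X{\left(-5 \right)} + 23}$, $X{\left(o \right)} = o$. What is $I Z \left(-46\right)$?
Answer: $\frac{368}{9} \approx 40.889$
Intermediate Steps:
$Z = \frac{1}{18}$ ($Z = \frac{1}{-5 + 23} = \frac{1}{18} \approx 0.055556$)
$I = -16$ ($I = 8 \left(- 2 \left(6 - 5\right)\right) = 8 \left(\left(-2\right) 1\right) = 8 \left(-2\right) = -16$)
$I Z \left(-46\right) = \left(-16\right) \frac{1}{18} \left(-46\right) = \left(- \frac{8}{9}\right) \left(-46\right) = \frac{368}{9}$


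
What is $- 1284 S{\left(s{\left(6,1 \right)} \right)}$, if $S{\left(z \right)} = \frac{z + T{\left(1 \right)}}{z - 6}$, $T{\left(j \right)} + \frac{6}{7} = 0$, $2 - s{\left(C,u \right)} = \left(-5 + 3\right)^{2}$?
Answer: $- \frac{3210}{7} \approx -458.57$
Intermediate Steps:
$s{\left(C,u \right)} = -2$ ($s{\left(C,u \right)} = 2 - \left(-5 + 3\right)^{2} = 2 - \left(-2\right)^{2} = 2 - 4 = -2$)
$T{\left(j \right)} = - \frac{6}{7}$ ($T{\left(j \right)} = - \frac{6}{7} + 0 = - \frac{6}{7}$)
$S{\left(z \right)} = \frac{- \frac{6}{7} + z}{-6 + z}$ ($S{\left(z \right)} = \frac{z - \frac{6}{7}}{z - 6} = \frac{- \frac{6}{7} + z}{-6 + z}$)
$- 1284 S{\left(s{\left(6,1 \right)} \right)} = - 1284 \frac{- \frac{6}{7} - 2}{-6 - 2} = - 1284 \frac{1}{-8} \left(- \frac{20}{7}\right) = - 1284 \left(\left(- \frac{1}{8}\right) \left(- \frac{20}{7}\right)\right) = \left(-1284\right) \frac{5}{14} = - \frac{3210}{7}$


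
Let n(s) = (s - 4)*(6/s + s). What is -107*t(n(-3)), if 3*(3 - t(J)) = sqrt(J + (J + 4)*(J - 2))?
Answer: -321 + 107*sqrt(1322)/3 ≈ 975.82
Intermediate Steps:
n(s) = (-4 + s)*(s + 6/s)
t(J) = 3 - sqrt(J + (-2 + J)*(4 + J))/3 (t(J) = 3 - sqrt(J + (J + 4)*(J - 2))/3 = 3 - sqrt(J + (4 + J)*(-2 + J))/3 = 3 - sqrt(J + (-2 + J)*(4 + J))/3)
-107*t(n(-3)) = -107*(3 - sqrt(-8 + (6 + (-3)**2 - 24/(-3) - 4*(-3))**2 + 3*(6 + (-3)**2 - 24/(-3) - 4*(-3)))/3) = -107*(3 - sqrt(-8 + (6 + 9 - 24*(-1/3) + 12)**2 + 3*(6 + 9 - 24*(-1/3) + 12))/3) = -107*(3 - sqrt(-8 + (6 + 9 + 8 + 12)**2 + 3*(6 + 9 + 8 + 12))/3) = -107*(3 - sqrt(-8 + 35**2 + 3*35)/3) = -107*(3 - sqrt(-8 + 1225 + 105)/3) = -107*(3 - sqrt(1322)/3) = -321 + 107*sqrt(1322)/3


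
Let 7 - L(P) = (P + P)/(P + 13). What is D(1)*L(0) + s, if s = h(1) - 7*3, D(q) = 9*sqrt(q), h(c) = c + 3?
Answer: 46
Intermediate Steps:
L(P) = 7 - 2*P/(13 + P) (L(P) = 7 - (P + P)/(P + 13) = 7 - 2*P/(13 + P))
h(c) = 3 + c
s = -17 (s = (3 + 1) - 7*3 = 4 - 21 = -17)
D(1)*L(0) + s = (9*sqrt(1))*((91 + 5*0)/(13 + 0)) - 17 = (9*1)*((91 + 0)/13) - 17 = 9*((1/13)*91) - 17 = 9*7 - 17 = 63 - 17 = 46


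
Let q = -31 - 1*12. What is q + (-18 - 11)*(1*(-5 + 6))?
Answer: -72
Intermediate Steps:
q = -43 (q = -31 - 12 = -43)
q + (-18 - 11)*(1*(-5 + 6)) = -43 + (-18 - 11)*(1*(-5 + 6)) = -43 - 29 = -72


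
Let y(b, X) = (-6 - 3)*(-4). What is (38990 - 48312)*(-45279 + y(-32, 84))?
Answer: 421755246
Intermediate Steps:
y(b, X) = 36 (y(b, X) = -9*(-4) = 36)
(38990 - 48312)*(-45279 + y(-32, 84)) = (38990 - 48312)*(-45279 + 36) = -9322*(-45243) = 421755246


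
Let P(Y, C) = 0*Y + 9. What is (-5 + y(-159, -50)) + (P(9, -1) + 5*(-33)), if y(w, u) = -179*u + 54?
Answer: 8843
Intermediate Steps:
y(w, u) = 54 - 179*u
P(Y, C) = 9 (P(Y, C) = 0 + 9 = 9)
(-5 + y(-159, -50)) + (P(9, -1) + 5*(-33)) = (-5 + (54 - 179*(-50))) + (9 + 5*(-33)) = (-5 + (54 + 8950)) + (9 - 165) = (-5 + 9004) - 156 = 8999 - 156 = 8843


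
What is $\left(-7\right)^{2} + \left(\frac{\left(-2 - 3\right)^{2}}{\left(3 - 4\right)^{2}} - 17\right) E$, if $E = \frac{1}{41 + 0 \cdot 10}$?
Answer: $\frac{2017}{41} \approx 49.195$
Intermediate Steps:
$E = \frac{1}{41}$ ($E = \frac{1}{41 + 0} = \frac{1}{41} \approx 0.02439$)
$\left(-7\right)^{2} + \left(\frac{\left(-2 - 3\right)^{2}}{\left(3 - 4\right)^{2}} - 17\right) E = \left(-7\right)^{2} + \left(\frac{\left(-2 - 3\right)^{2}}{\left(3 - 4\right)^{2}} - 17\right) \frac{1}{41} = 49 + \left(\frac{\left(-5\right)^{2}}{\left(-1\right)^{2}} - 17\right) \frac{1}{41} = 49 + \left(\frac{25}{1} - 17\right) \frac{1}{41} = 49 + \left(25 \cdot 1 - 17\right) \frac{1}{41} = 49 + \left(25 - 17\right) \frac{1}{41} = 49 + 8 \cdot \frac{1}{41} = 49 + \frac{8}{41} = \frac{2017}{41}$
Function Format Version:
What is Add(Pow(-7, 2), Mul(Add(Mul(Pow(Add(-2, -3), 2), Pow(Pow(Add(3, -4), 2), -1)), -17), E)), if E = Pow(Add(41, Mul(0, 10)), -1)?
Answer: Rational(2017, 41) ≈ 49.195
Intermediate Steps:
E = Rational(1, 41) (E = Pow(Add(41, 0), -1) = Pow(41, -1) = Rational(1, 41) ≈ 0.024390)
Add(Pow(-7, 2), Mul(Add(Mul(Pow(Add(-2, -3), 2), Pow(Pow(Add(3, -4), 2), -1)), -17), E)) = Add(Pow(-7, 2), Mul(Add(Mul(Pow(Add(-2, -3), 2), Pow(Pow(Add(3, -4), 2), -1)), -17), Rational(1, 41))) = Add(49, Mul(Add(Mul(Pow(-5, 2), Pow(Pow(-1, 2), -1)), -17), Rational(1, 41))) = Add(49, Mul(Add(Mul(25, Pow(1, -1)), -17), Rational(1, 41))) = Add(49, Mul(Add(Mul(25, 1), -17), Rational(1, 41))) = Add(49, Mul(Add(25, -17), Rational(1, 41))) = Add(49, Mul(8, Rational(1, 41))) = Add(49, Rational(8, 41)) = Rational(2017, 41)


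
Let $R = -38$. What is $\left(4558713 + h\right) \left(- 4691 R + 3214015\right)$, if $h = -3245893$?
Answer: $4453443839860$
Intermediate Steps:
$\left(4558713 + h\right) \left(- 4691 R + 3214015\right) = \left(4558713 - 3245893\right) \left(\left(-4691\right) \left(-38\right) + 3214015\right) = 1312820 \left(178258 + 3214015\right) = 1312820 \cdot 3392273 = 4453443839860$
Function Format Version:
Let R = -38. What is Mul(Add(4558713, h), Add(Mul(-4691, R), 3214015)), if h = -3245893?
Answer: 4453443839860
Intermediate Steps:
Mul(Add(4558713, h), Add(Mul(-4691, R), 3214015)) = Mul(Add(4558713, -3245893), Add(Mul(-4691, -38), 3214015)) = Mul(1312820, Add(178258, 3214015)) = Mul(1312820, 3392273) = 4453443839860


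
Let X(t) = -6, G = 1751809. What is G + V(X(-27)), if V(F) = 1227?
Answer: 1753036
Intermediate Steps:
G + V(X(-27)) = 1751809 + 1227 = 1753036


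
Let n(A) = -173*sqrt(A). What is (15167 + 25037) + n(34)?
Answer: 40204 - 173*sqrt(34) ≈ 39195.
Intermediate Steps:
(15167 + 25037) + n(34) = (15167 + 25037) - 173*sqrt(34) = 40204 - 173*sqrt(34)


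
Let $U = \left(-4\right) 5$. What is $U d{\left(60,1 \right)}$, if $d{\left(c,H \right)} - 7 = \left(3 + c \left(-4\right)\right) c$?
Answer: $284260$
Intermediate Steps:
$U = -20$
$d{\left(c,H \right)} = 7 + c \left(3 - 4 c\right)$ ($d{\left(c,H \right)} = 7 + \left(3 + c \left(-4\right)\right) c = 7 + \left(3 - 4 c\right) c = 7 + c \left(3 - 4 c\right)$)
$U d{\left(60,1 \right)} = - 20 \left(7 - 4 \cdot 60^{2} + 3 \cdot 60\right) = - 20 \left(7 - 14400 + 180\right) = \left(-20\right) \left(-14213\right) = 284260$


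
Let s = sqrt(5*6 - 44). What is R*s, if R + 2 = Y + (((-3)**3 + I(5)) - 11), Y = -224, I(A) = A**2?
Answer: -239*I*sqrt(14) ≈ -894.26*I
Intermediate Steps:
R = -239 (R = -2 + (-224 + (((-3)**3 + 5**2) - 11)) = -2 + (-224 + ((-27 + 25) - 11)) = -2 + (-224 + (-2 - 11)) = -2 + (-224 - 13) = -2 - 237 = -239)
s = I*sqrt(14) (s = sqrt(30 - 44) = sqrt(-14) = I*sqrt(14) ≈ 3.7417*I)
R*s = -239*I*sqrt(14)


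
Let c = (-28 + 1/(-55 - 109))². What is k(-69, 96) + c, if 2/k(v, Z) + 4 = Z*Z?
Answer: 48583293095/61941488 ≈ 784.34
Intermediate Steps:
k(v, Z) = 2/(-4 + Z²) (k(v, Z) = 2/(-4 + Z*Z) = 2/(-4 + Z²))
c = 21095649/26896 (c = (-28 + 1/(-164))² = (-28 - 1/164)² = (-4593/164)² = 21095649/26896 ≈ 784.34)
k(-69, 96) + c = 2/(-4 + 96²) + 21095649/26896 = 2/(-4 + 9216) + 21095649/26896 = 2/9212 + 21095649/26896 = 2*(1/9212) + 21095649/26896 = 1/4606 + 21095649/26896 = 48583293095/61941488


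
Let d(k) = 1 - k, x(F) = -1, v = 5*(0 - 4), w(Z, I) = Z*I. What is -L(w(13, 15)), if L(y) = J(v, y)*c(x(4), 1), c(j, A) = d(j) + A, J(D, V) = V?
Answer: -585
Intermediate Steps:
w(Z, I) = I*Z
v = -20 (v = 5*(-4) = -20)
c(j, A) = 1 + A - j (c(j, A) = (1 - j) + A = 1 + A - j)
L(y) = 3*y (L(y) = y*(1 + 1 - 1*(-1)) = y*(1 + 1 + 1) = y*3 = 3*y)
-L(w(13, 15)) = -3*15*13 = -3*195 = -1*585 = -585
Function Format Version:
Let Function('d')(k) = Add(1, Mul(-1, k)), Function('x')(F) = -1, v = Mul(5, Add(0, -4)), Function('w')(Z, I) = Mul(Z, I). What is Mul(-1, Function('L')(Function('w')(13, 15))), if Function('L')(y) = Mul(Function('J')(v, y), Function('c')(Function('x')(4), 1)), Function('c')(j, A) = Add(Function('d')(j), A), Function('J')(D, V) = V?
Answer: -585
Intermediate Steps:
Function('w')(Z, I) = Mul(I, Z)
v = -20 (v = Mul(5, -4) = -20)
Function('c')(j, A) = Add(1, A, Mul(-1, j)) (Function('c')(j, A) = Add(Add(1, Mul(-1, j)), A) = Add(1, A, Mul(-1, j)))
Function('L')(y) = Mul(3, y) (Function('L')(y) = Mul(y, Add(1, 1, Mul(-1, -1))) = Mul(y, Add(1, 1, 1)) = Mul(y, 3) = Mul(3, y))
Mul(-1, Function('L')(Function('w')(13, 15))) = Mul(-1, Mul(3, Mul(15, 13))) = Mul(-1, Mul(3, 195)) = Mul(-1, 585) = -585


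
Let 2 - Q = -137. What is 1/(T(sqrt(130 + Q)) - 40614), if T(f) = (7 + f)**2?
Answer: -10074/405928723 - 7*sqrt(269)/811857446 ≈ -2.4959e-5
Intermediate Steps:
Q = 139 (Q = 2 - 1*(-137) = 2 + 137 = 139)
1/(T(sqrt(130 + Q)) - 40614) = 1/((7 + sqrt(130 + 139))**2 - 40614) = 1/((7 + sqrt(269))**2 - 40614) = 1/(-40614 + (7 + sqrt(269))**2)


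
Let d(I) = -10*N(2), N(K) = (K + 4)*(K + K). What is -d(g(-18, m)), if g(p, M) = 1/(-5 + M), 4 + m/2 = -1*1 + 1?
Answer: 240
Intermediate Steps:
m = -8 (m = -8 + 2*(-1*1 + 1) = -8 + 2*(-1 + 1) = -8 + 2*0 = -8 + 0 = -8)
N(K) = 2*K*(4 + K) (N(K) = (4 + K)*(2*K) = 2*K*(4 + K))
d(I) = -240 (d(I) = -20*2*(4 + 2) = -20*2*6 = -10*24 = -240)
-d(g(-18, m)) = -1*(-240) = 240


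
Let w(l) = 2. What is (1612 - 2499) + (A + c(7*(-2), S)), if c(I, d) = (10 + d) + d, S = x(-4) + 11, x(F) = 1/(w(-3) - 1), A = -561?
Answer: -1414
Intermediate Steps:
x(F) = 1 (x(F) = 1/(2 - 1) = 1/1 = 1)
S = 12 (S = 1 + 11 = 12)
c(I, d) = 10 + 2*d
(1612 - 2499) + (A + c(7*(-2), S)) = (1612 - 2499) + (-561 + (10 + 2*12)) = -887 + (-561 + (10 + 24)) = -887 + (-561 + 34) = -887 - 527 = -1414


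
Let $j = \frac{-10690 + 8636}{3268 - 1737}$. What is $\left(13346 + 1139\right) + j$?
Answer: $\frac{22174481}{1531} \approx 14484.0$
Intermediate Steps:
$j = - \frac{2054}{1531} \approx -1.3416$
$\left(13346 + 1139\right) + j = \left(13346 + 1139\right) - \frac{2054}{1531} = 14485 - \frac{2054}{1531} = \frac{22174481}{1531}$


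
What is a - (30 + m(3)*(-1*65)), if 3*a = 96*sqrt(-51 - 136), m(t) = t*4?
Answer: 750 + 32*I*sqrt(187) ≈ 750.0 + 437.59*I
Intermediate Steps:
m(t) = 4*t
a = 32*I*sqrt(187) (a = (96*sqrt(-51 - 136))/3 = (96*sqrt(-187))/3 = (96*(I*sqrt(187)))/3 = (96*I*sqrt(187))/3 = 32*I*sqrt(187) ≈ 437.59*I)
a - (30 + m(3)*(-1*65)) = 32*I*sqrt(187) - (30 + (4*3)*(-1*65)) = 32*I*sqrt(187) - (30 + 12*(-65)) = 32*I*sqrt(187) - (30 - 780) = 32*I*sqrt(187) - 1*(-750) = 32*I*sqrt(187) + 750 = 750 + 32*I*sqrt(187)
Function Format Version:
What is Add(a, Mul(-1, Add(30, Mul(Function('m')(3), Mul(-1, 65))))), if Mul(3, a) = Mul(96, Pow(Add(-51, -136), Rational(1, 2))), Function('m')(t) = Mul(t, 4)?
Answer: Add(750, Mul(32, I, Pow(187, Rational(1, 2)))) ≈ Add(750.00, Mul(437.59, I))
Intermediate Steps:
Function('m')(t) = Mul(4, t)
a = Mul(32, I, Pow(187, Rational(1, 2))) (a = Mul(Rational(1, 3), Mul(96, Pow(Add(-51, -136), Rational(1, 2)))) = Mul(Rational(1, 3), Mul(96, Pow(-187, Rational(1, 2)))) = Mul(Rational(1, 3), Mul(96, Mul(I, Pow(187, Rational(1, 2))))) = Mul(Rational(1, 3), Mul(96, I, Pow(187, Rational(1, 2)))) = Mul(32, I, Pow(187, Rational(1, 2))) ≈ Mul(437.59, I))
Add(a, Mul(-1, Add(30, Mul(Function('m')(3), Mul(-1, 65))))) = Add(Mul(32, I, Pow(187, Rational(1, 2))), Mul(-1, Add(30, Mul(Mul(4, 3), Mul(-1, 65))))) = Add(Mul(32, I, Pow(187, Rational(1, 2))), Mul(-1, Add(30, Mul(12, -65)))) = Add(Mul(32, I, Pow(187, Rational(1, 2))), Mul(-1, Add(30, -780))) = Add(Mul(32, I, Pow(187, Rational(1, 2))), Mul(-1, -750)) = Add(Mul(32, I, Pow(187, Rational(1, 2))), 750) = Add(750, Mul(32, I, Pow(187, Rational(1, 2))))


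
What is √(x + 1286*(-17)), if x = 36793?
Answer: 3*√1659 ≈ 122.19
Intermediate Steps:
√(x + 1286*(-17)) = √(36793 + 1286*(-17)) = √(36793 - 21862) = √14931 = 3*√1659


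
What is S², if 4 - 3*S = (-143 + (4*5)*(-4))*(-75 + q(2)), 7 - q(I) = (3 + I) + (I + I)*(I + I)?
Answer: 393744649/9 ≈ 4.3749e+7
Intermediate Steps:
q(I) = 4 - I - 4*I² (q(I) = 7 - ((3 + I) + (I + I)*(I + I)) = 7 - ((3 + I) + (2*I)*(2*I)) = 7 - ((3 + I) + 4*I²) = 7 - (3 + I + 4*I²) = 7 + (-3 - I - 4*I²) = 4 - I - 4*I²)
S = -19843/3 (S = 4/3 - (-143 + (4*5)*(-4))*(-75 + (4 - 1*2 - 4*2²))/3 = 4/3 - (-143 + 20*(-4))*(-75 + (4 - 2 - 4*4))/3 = 4/3 - (-143 - 80)*(-75 + (4 - 2 - 16))/3 = 4/3 - (-223)*(-75 - 14)/3 = 4/3 - (-223)*(-89)/3 = 4/3 - ⅓*19847 = 4/3 - 19847/3 = -19843/3 ≈ -6614.3)
S² = (-19843/3)² = 393744649/9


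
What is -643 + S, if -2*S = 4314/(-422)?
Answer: -269189/422 ≈ -637.89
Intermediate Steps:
S = 2157/422 (S = -2157/(-422) = -2157*(-1)/422 = -½*(-2157/211) = 2157/422 ≈ 5.1114)
-643 + S = -643 + 2157/422 = -269189/422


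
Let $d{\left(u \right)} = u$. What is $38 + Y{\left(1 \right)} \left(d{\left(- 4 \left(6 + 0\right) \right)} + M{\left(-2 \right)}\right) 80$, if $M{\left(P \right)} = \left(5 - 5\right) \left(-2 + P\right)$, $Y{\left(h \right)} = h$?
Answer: $-1882$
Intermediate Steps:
$M{\left(P \right)} = 0$ ($M{\left(P \right)} = 0 \left(-2 + P\right) = 0$)
$38 + Y{\left(1 \right)} \left(d{\left(- 4 \left(6 + 0\right) \right)} + M{\left(-2 \right)}\right) 80 = 38 + 1 \left(- 4 \left(6 + 0\right) + 0\right) 80 = 38 + 1 \left(\left(-4\right) 6 + 0\right) 80 = 38 + 1 \left(-24 + 0\right) 80 = 38 + 1 \left(-24\right) 80 = 38 - 1920 = -1882$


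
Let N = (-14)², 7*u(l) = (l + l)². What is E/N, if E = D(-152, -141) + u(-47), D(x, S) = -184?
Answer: 1887/343 ≈ 5.5015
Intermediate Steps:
u(l) = 4*l²/7 (u(l) = (l + l)²/7 = (2*l)²/7 = (4*l²)/7 = 4*l²/7)
E = 7548/7 (E = -184 + (4/7)*(-47)² = -184 + (4/7)*2209 = -184 + 8836/7 = 7548/7 ≈ 1078.3)
N = 196
E/N = (7548/7)/196 = (7548/7)*(1/196) = 1887/343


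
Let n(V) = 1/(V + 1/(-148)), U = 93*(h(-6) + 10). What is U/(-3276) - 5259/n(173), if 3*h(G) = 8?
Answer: -110275262549/121212 ≈ -9.0977e+5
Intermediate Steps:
h(G) = 8/3 (h(G) = (1/3)*8 = 8/3)
U = 1178 (U = 93*(8/3 + 10) = 93*(38/3) = 1178)
n(V) = 1/(-1/148 + V) (n(V) = 1/(V - 1/148) = 1/(-1/148 + V))
U/(-3276) - 5259/n(173) = 1178/(-3276) - 5259/(148/(-1 + 148*173)) = 1178*(-1/3276) - 5259/(148/(-1 + 25604)) = -589/1638 - 5259/(148/25603) = -589/1638 - 5259/(148*(1/25603)) = -589/1638 - 5259/148/25603 = -589/1638 - 5259*25603/148 = -589/1638 - 134646177/148 = -110275262549/121212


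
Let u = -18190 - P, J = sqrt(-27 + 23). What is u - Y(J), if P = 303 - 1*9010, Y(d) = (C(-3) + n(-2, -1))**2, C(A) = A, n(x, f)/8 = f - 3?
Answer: -10708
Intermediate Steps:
n(x, f) = -24 + 8*f (n(x, f) = 8*(f - 3) = 8*(-3 + f) = -24 + 8*f)
J = 2*I (J = sqrt(-4) = 2*I ≈ 2.0*I)
Y(d) = 1225 (Y(d) = (-3 + (-24 + 8*(-1)))**2 = (-3 + (-24 - 8))**2 = (-3 - 32)**2 = (-35)**2 = 1225)
P = -8707 (P = 303 - 9010 = -8707)
u = -9483 (u = -18190 - 1*(-8707) = -18190 + 8707 = -9483)
u - Y(J) = -9483 - 1*1225 = -9483 - 1225 = -10708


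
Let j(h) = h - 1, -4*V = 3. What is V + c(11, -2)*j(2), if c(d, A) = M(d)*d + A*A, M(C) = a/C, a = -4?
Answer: -3/4 ≈ -0.75000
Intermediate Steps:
M(C) = -4/C
V = -3/4 (V = -1/4*3 = -3/4 ≈ -0.75000)
j(h) = -1 + h
c(d, A) = -4 + A**2 (c(d, A) = (-4/d)*d + A*A = -4 + A**2)
V + c(11, -2)*j(2) = -3/4 + (-4 + (-2)**2)*(-1 + 2) = -3/4 + (-4 + 4)*1 = -3/4 + 0*1 = -3/4 + 0 = -3/4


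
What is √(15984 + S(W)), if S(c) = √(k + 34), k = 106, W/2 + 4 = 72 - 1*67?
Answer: √(15984 + 2*√35) ≈ 126.47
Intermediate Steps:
W = 2 (W = -8 + 2*(72 - 1*67) = -8 + 2*(72 - 67) = -8 + 2*5 = -8 + 10 = 2)
S(c) = 2*√35 (S(c) = √(106 + 34) = √140 = 2*√35)
√(15984 + S(W)) = √(15984 + 2*√35)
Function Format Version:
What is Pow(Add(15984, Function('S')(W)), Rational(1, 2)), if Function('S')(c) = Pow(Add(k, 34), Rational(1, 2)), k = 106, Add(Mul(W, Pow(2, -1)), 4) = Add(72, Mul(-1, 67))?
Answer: Pow(Add(15984, Mul(2, Pow(35, Rational(1, 2)))), Rational(1, 2)) ≈ 126.47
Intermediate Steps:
W = 2 (W = Add(-8, Mul(2, Add(72, Mul(-1, 67)))) = Add(-8, Mul(2, Add(72, -67))) = Add(-8, Mul(2, 5)) = Add(-8, 10) = 2)
Function('S')(c) = Mul(2, Pow(35, Rational(1, 2))) (Function('S')(c) = Pow(Add(106, 34), Rational(1, 2)) = Pow(140, Rational(1, 2)) = Mul(2, Pow(35, Rational(1, 2))))
Pow(Add(15984, Function('S')(W)), Rational(1, 2)) = Pow(Add(15984, Mul(2, Pow(35, Rational(1, 2)))), Rational(1, 2))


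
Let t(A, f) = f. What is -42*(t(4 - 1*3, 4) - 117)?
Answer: 4746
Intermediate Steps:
-42*(t(4 - 1*3, 4) - 117) = -42*(4 - 117) = -42*(-113) = 4746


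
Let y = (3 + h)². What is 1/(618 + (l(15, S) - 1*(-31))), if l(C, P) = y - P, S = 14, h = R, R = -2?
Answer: 1/636 ≈ 0.0015723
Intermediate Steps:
h = -2
y = 1 (y = (3 - 2)² = 1² = 1)
l(C, P) = 1 - P
1/(618 + (l(15, S) - 1*(-31))) = 1/(618 + ((1 - 1*14) - 1*(-31))) = 1/(618 + ((1 - 14) + 31)) = 1/(618 + (-13 + 31)) = 1/(618 + 18) = 1/636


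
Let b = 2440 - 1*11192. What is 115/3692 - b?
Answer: 32312499/3692 ≈ 8752.0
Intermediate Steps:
b = -8752 (b = 2440 - 11192 = -8752)
115/3692 - b = 115/3692 - 1*(-8752) = 115*(1/3692) + 8752 = 115/3692 + 8752 = 32312499/3692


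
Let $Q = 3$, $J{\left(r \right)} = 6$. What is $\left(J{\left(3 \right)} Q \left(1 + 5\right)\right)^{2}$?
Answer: $11664$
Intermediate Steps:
$\left(J{\left(3 \right)} Q \left(1 + 5\right)\right)^{2} = \left(6 \cdot 3 \left(1 + 5\right)\right)^{2} = \left(18 \cdot 6\right)^{2} = 108^{2} = 11664$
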